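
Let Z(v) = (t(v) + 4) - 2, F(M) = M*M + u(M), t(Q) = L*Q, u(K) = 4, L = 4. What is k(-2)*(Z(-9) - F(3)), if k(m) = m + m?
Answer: 188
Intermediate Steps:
k(m) = 2*m
t(Q) = 4*Q
F(M) = 4 + M² (F(M) = M*M + 4 = M² + 4 = 4 + M²)
Z(v) = 2 + 4*v (Z(v) = (4*v + 4) - 2 = (4 + 4*v) - 2 = 2 + 4*v)
k(-2)*(Z(-9) - F(3)) = (2*(-2))*((2 + 4*(-9)) - (4 + 3²)) = -4*((2 - 36) - (4 + 9)) = -4*(-34 - 1*13) = -4*(-34 - 13) = -4*(-47) = 188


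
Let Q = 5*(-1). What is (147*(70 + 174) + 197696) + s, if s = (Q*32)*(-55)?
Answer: 242364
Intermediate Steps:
Q = -5
s = 8800 (s = -5*32*(-55) = -160*(-55) = 8800)
(147*(70 + 174) + 197696) + s = (147*(70 + 174) + 197696) + 8800 = (147*244 + 197696) + 8800 = (35868 + 197696) + 8800 = 233564 + 8800 = 242364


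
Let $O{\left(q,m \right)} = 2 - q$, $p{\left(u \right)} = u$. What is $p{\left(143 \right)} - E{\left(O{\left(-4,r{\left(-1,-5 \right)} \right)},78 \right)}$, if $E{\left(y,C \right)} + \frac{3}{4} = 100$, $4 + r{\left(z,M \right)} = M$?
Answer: $\frac{175}{4} \approx 43.75$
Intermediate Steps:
$r{\left(z,M \right)} = -4 + M$
$E{\left(y,C \right)} = \frac{397}{4}$ ($E{\left(y,C \right)} = - \frac{3}{4} + 100 = \frac{397}{4}$)
$p{\left(143 \right)} - E{\left(O{\left(-4,r{\left(-1,-5 \right)} \right)},78 \right)} = 143 - \frac{397}{4} = \frac{175}{4}$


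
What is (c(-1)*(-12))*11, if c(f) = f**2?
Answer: -132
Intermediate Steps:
(c(-1)*(-12))*11 = ((-1)**2*(-12))*11 = (1*(-12))*11 = -12*11 = -132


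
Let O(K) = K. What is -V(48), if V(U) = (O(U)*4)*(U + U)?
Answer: -18432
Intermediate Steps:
V(U) = 8*U² (V(U) = (U*4)*(U + U) = (4*U)*(2*U) = 8*U²)
-V(48) = -8*48² = -8*2304 = -1*18432 = -18432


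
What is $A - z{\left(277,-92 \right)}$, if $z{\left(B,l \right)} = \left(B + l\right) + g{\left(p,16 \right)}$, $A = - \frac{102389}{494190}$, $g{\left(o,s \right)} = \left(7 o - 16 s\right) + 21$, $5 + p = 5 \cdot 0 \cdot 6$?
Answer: $\frac{41903761}{494190} \approx 84.793$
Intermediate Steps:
$p = -5$ ($p = -5 + 5 \cdot 0 \cdot 6 = -5 + 0 \cdot 6 = -5 + 0 = -5$)
$g{\left(o,s \right)} = 21 - 16 s + 7 o$ ($g{\left(o,s \right)} = \left(- 16 s + 7 o\right) + 21 = 21 - 16 s + 7 o$)
$A = - \frac{102389}{494190}$ ($A = \left(-102389\right) \frac{1}{494190} = - \frac{102389}{494190} \approx -0.20719$)
$z{\left(B,l \right)} = -270 + B + l$ ($z{\left(B,l \right)} = \left(B + l\right) + \left(21 - 256 + 7 \left(-5\right)\right) = \left(B + l\right) - 270 = -270 + B + l$)
$A - z{\left(277,-92 \right)} = - \frac{102389}{494190} - \left(-270 + 277 - 92\right) = - \frac{102389}{494190} - -85 = - \frac{102389}{494190} + 85 = \frac{41903761}{494190}$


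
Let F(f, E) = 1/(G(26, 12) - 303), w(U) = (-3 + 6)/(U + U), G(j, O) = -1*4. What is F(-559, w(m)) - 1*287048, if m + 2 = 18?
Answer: -88123737/307 ≈ -2.8705e+5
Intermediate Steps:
G(j, O) = -4
m = 16 (m = -2 + 18 = 16)
w(U) = 3/(2*U) (w(U) = 3/((2*U)) = 3*(1/(2*U)) = 3/(2*U))
F(f, E) = -1/307 (F(f, E) = 1/(-4 - 303) = 1/(-307) = -1/307)
F(-559, w(m)) - 1*287048 = -1/307 - 1*287048 = -1/307 - 287048 = -88123737/307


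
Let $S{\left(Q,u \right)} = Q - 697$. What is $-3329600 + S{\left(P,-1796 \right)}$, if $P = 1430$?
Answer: $-3328867$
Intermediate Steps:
$S{\left(Q,u \right)} = -697 + Q$
$-3329600 + S{\left(P,-1796 \right)} = -3329600 + \left(-697 + 1430\right) = -3329600 + 733 = -3328867$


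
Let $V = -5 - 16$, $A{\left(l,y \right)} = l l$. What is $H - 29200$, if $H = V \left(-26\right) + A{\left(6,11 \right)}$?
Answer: $-28618$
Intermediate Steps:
$A{\left(l,y \right)} = l^{2}$
$V = -21$ ($V = -5 - 16 = -21$)
$H = 582$ ($H = \left(-21\right) \left(-26\right) + 6^{2} = 546 + 36 = 582$)
$H - 29200 = 582 - 29200 = -28618$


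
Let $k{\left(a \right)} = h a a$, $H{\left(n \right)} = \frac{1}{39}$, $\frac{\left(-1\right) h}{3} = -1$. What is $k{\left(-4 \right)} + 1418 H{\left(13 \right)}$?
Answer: $\frac{3290}{39} \approx 84.359$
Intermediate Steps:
$h = 3$ ($h = \left(-3\right) \left(-1\right) = 3$)
$H{\left(n \right)} = \frac{1}{39}$
$k{\left(a \right)} = 3 a^{2}$ ($k{\left(a \right)} = 3 a a = 3 a^{2}$)
$k{\left(-4 \right)} + 1418 H{\left(13 \right)} = 3 \left(-4\right)^{2} + 1418 \cdot \frac{1}{39} = 3 \cdot 16 + \frac{1418}{39} = 48 + \frac{1418}{39} = \frac{3290}{39}$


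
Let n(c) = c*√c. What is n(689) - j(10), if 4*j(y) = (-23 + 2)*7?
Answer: 147/4 + 689*√689 ≈ 18122.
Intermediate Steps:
j(y) = -147/4 (j(y) = ((-23 + 2)*7)/4 = (-21*7)/4 = (¼)*(-147) = -147/4)
n(c) = c^(3/2)
n(689) - j(10) = 689^(3/2) - 1*(-147/4) = 689*√689 + 147/4 = 147/4 + 689*√689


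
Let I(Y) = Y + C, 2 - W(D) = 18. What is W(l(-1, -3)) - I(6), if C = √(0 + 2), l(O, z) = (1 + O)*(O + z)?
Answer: -22 - √2 ≈ -23.414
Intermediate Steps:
W(D) = -16 (W(D) = 2 - 1*18 = 2 - 18 = -16)
C = √2 ≈ 1.4142
I(Y) = Y + √2
W(l(-1, -3)) - I(6) = -16 - (6 + √2) = -16 + (-6 - √2) = -22 - √2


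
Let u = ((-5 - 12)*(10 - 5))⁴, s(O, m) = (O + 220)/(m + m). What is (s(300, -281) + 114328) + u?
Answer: 14700501533/281 ≈ 5.2315e+7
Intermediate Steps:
s(O, m) = (220 + O)/(2*m) (s(O, m) = (220 + O)/((2*m)) = (220 + O)*(1/(2*m)) = (220 + O)/(2*m))
u = 52200625 (u = (-17*5)⁴ = (-85)⁴ = 52200625)
(s(300, -281) + 114328) + u = ((½)*(220 + 300)/(-281) + 114328) + 52200625 = ((½)*(-1/281)*520 + 114328) + 52200625 = (-260/281 + 114328) + 52200625 = 32125908/281 + 52200625 = 14700501533/281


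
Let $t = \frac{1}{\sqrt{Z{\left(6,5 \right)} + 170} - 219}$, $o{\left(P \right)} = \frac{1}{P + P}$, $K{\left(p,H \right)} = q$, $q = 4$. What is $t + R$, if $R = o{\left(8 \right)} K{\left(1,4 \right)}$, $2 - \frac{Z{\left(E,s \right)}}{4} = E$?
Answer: $\frac{46931}{191228} - \frac{\sqrt{154}}{47807} \approx 0.24516$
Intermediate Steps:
$Z{\left(E,s \right)} = 8 - 4 E$
$K{\left(p,H \right)} = 4$
$o{\left(P \right)} = \frac{1}{2 P}$
$R = \frac{1}{4}$ ($R = \frac{1}{2 \cdot 8} \cdot 4 = \frac{1}{2} \cdot \frac{1}{8} \cdot 4 = \frac{1}{16} \cdot 4 = \frac{1}{4} \approx 0.25$)
$t = \frac{1}{-219 + \sqrt{154}}$ ($t = \frac{1}{\sqrt{\left(8 - 24\right) + 170} - 219} = \frac{1}{\sqrt{-16 + 170} - 219} = \frac{1}{\sqrt{154} - 219} = \frac{1}{-219 + \sqrt{154}} \approx -0.0048405$)
$t + R = \left(- \frac{219}{47807} - \frac{\sqrt{154}}{47807}\right) + \frac{1}{4} = \frac{46931}{191228} - \frac{\sqrt{154}}{47807}$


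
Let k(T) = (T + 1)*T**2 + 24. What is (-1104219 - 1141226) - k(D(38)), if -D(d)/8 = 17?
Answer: 251491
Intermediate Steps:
D(d) = -136 (D(d) = -8*17 = -136)
k(T) = 24 + T**2*(1 + T) (k(T) = (1 + T)*T**2 + 24 = T**2*(1 + T) + 24 = 24 + T**2*(1 + T))
(-1104219 - 1141226) - k(D(38)) = (-1104219 - 1141226) - (24 + (-136)**2 + (-136)**3) = -2245445 - (24 + 18496 - 2515456) = -2245445 - 1*(-2496936) = -2245445 + 2496936 = 251491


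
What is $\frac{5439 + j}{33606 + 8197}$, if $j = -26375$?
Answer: $- \frac{20936}{41803} \approx -0.50082$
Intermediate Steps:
$\frac{5439 + j}{33606 + 8197} = \frac{5439 - 26375}{33606 + 8197} = - \frac{20936}{41803}$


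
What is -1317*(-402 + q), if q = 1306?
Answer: -1190568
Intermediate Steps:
-1317*(-402 + q) = -1317*(-402 + 1306) = -1317*904 = -1190568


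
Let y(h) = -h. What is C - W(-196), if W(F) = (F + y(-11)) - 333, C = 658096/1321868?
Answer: 171346430/330467 ≈ 518.50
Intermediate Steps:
C = 164524/330467 (C = 658096*(1/1321868) = 164524/330467 ≈ 0.49785)
W(F) = -322 + F (W(F) = (F - 1*(-11)) - 333 = (F + 11) - 333 = (11 + F) - 333 = -322 + F)
C - W(-196) = 164524/330467 - (-322 - 196) = 164524/330467 - 1*(-518) = 164524/330467 + 518 = 171346430/330467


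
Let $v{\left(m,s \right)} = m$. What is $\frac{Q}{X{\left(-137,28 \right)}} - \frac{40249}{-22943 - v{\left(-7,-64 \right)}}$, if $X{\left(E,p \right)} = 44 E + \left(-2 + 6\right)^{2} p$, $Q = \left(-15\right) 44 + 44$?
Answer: $\frac{59679499}{31995720} \approx 1.8652$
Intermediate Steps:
$Q = -616$ ($Q = -660 + 44 = -616$)
$X{\left(E,p \right)} = 16 p + 44 E$ ($X{\left(E,p \right)} = 44 E + 4^{2} p = 44 E + 16 p = 16 p + 44 E$)
$\frac{Q}{X{\left(-137,28 \right)}} - \frac{40249}{-22943 - v{\left(-7,-64 \right)}} = - \frac{616}{16 \cdot 28 + 44 \left(-137\right)} - \frac{40249}{-22943 - -7} = - \frac{616}{448 - 6028} - \frac{40249}{-22943 + 7} = - \frac{616}{-5580} - \frac{40249}{-22936} = \left(-616\right) \left(- \frac{1}{5580}\right) - - \frac{40249}{22936} = \frac{154}{1395} + \frac{40249}{22936} = \frac{59679499}{31995720}$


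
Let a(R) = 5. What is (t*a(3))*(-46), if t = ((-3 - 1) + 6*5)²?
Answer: -155480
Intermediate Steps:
t = 676 (t = (-4 + 30)² = 26² = 676)
(t*a(3))*(-46) = (676*5)*(-46) = 3380*(-46) = -155480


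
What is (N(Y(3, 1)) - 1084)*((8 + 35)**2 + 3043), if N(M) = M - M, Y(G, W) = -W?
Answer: -5302928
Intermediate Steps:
N(M) = 0
(N(Y(3, 1)) - 1084)*((8 + 35)**2 + 3043) = (0 - 1084)*((8 + 35)**2 + 3043) = -1084*(43**2 + 3043) = -1084*(1849 + 3043) = -1084*4892 = -5302928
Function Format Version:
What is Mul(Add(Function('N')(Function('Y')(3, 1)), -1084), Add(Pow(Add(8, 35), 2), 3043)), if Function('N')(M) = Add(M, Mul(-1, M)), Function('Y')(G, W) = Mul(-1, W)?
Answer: -5302928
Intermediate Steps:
Function('N')(M) = 0
Mul(Add(Function('N')(Function('Y')(3, 1)), -1084), Add(Pow(Add(8, 35), 2), 3043)) = Mul(Add(0, -1084), Add(Pow(Add(8, 35), 2), 3043)) = Mul(-1084, Add(Pow(43, 2), 3043)) = Mul(-1084, Add(1849, 3043)) = Mul(-1084, 4892) = -5302928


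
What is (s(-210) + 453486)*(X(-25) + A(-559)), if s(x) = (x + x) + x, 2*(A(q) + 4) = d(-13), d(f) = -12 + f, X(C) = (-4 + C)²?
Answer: 373379772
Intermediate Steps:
A(q) = -33/2 (A(q) = -4 + (-12 - 13)/2 = -4 + (½)*(-25) = -4 - 25/2 = -33/2)
s(x) = 3*x (s(x) = 2*x + x = 3*x)
(s(-210) + 453486)*(X(-25) + A(-559)) = (3*(-210) + 453486)*((-4 - 25)² - 33/2) = (-630 + 453486)*((-29)² - 33/2) = 452856*(841 - 33/2) = 452856*(1649/2) = 373379772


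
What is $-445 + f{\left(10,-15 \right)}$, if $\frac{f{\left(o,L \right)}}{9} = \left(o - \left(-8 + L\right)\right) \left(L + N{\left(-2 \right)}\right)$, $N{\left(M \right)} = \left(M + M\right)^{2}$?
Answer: $-148$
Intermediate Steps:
$N{\left(M \right)} = 4 M^{2}$ ($N{\left(M \right)} = \left(2 M\right)^{2} = 4 M^{2}$)
$f{\left(o,L \right)} = 9 \left(16 + L\right) \left(8 + o - L\right)$ ($f{\left(o,L \right)} = 9 \left(o - \left(-8 + L\right)\right) \left(L + 4 \left(-2\right)^{2}\right) = 9 \left(8 + o - L\right) \left(L + 4 \cdot 4\right) = 9 \left(8 + o - L\right) \left(L + 16\right) = 9 \left(8 + o - L\right) \left(16 + L\right) = 9 \left(16 + L\right) \left(8 + o - L\right)$)
$-445 + f{\left(10,-15 \right)} = -445 + \left(1152 - -1080 - 9 \left(-15\right)^{2} + 144 \cdot 10 + 9 \left(-15\right) 10\right) = -445 + \left(1152 + 1080 - 2025 + 1440 - 1350\right) = -445 + 297 = -148$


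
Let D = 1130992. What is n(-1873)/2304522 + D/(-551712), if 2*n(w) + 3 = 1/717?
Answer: -9733262949199/4748005524339 ≈ -2.0500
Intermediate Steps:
n(w) = -1075/717 (n(w) = -3/2 + (½)/717 = -3/2 + (½)*(1/717) = -3/2 + 1/1434 = -1075/717)
n(-1873)/2304522 + D/(-551712) = -1075/717/2304522 + 1130992/(-551712) = -1075/717*1/2304522 + 1130992*(-1/551712) = -1075/1652342274 - 70687/34482 = -9733262949199/4748005524339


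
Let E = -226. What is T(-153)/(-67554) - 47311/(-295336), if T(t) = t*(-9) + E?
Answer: 1428057779/9975564072 ≈ 0.14316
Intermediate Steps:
T(t) = -226 - 9*t (T(t) = t*(-9) - 226 = -9*t - 226 = -226 - 9*t)
T(-153)/(-67554) - 47311/(-295336) = (-226 - 9*(-153))/(-67554) - 47311/(-295336) = (-226 + 1377)*(-1/67554) - 47311*(-1/295336) = 1151*(-1/67554) + 47311/295336 = -1151/67554 + 47311/295336 = 1428057779/9975564072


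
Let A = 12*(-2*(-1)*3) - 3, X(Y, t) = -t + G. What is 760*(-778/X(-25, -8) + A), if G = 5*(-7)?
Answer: 2007160/27 ≈ 74339.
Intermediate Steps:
G = -35
X(Y, t) = -35 - t (X(Y, t) = -t - 35 = -35 - t)
A = 69 (A = 12*(2*3) - 3 = 12*6 - 3 = 72 - 3 = 69)
760*(-778/X(-25, -8) + A) = 760*(-778/(-35 - 1*(-8)) + 69) = 760*(-778/(-35 + 8) + 69) = 760*(-778/(-27) + 69) = 760*(-778*(-1/27) + 69) = 760*(778/27 + 69) = 760*(2641/27) = 2007160/27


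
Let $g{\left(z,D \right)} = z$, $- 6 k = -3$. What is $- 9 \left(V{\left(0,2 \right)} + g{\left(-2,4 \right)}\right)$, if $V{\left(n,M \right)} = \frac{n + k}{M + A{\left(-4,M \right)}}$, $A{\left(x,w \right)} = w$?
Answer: $\frac{135}{8} \approx 16.875$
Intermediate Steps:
$k = \frac{1}{2}$ ($k = \left(- \frac{1}{6}\right) \left(-3\right) = \frac{1}{2} \approx 0.5$)
$V{\left(n,M \right)} = \frac{\frac{1}{2} + n}{2 M}$ ($V{\left(n,M \right)} = \frac{n + \frac{1}{2}}{M + M} = \frac{\frac{1}{2} + n}{2 M}$)
$- 9 \left(V{\left(0,2 \right)} + g{\left(-2,4 \right)}\right) = - 9 \left(\frac{1 + 2 \cdot 0}{4 \cdot 2} - 2\right) = - 9 \left(\frac{1}{4} \cdot \frac{1}{2} \left(1 + 0\right) - 2\right) = - 9 \left(\frac{1}{4} \cdot \frac{1}{2} \cdot 1 - 2\right) = - 9 \left(\frac{1}{8} - 2\right) = \left(-9\right) \left(- \frac{15}{8}\right) = \frac{135}{8}$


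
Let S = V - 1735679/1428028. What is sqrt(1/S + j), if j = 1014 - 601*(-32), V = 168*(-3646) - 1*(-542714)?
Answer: sqrt(22359924545224410899835522)/33232694157 ≈ 142.29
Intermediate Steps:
V = -69814 (V = -612528 + 542714 = -69814)
j = 20246 (j = 1014 + 19232 = 20246)
S = -99698082471/1428028 (S = -69814 - 1735679/1428028 = -99698082471/1428028 ≈ -69815.)
sqrt(1/S + j) = sqrt(1/(-99698082471/1428028) + 20246) = sqrt(-1428028/99698082471 + 20246) = sqrt(2018487376279838/99698082471) = sqrt(22359924545224410899835522)/33232694157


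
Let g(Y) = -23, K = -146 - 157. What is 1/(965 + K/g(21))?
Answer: 23/22498 ≈ 0.0010223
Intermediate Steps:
K = -303
1/(965 + K/g(21)) = 1/(965 - 303/(-23)) = 1/(965 - 303*(-1/23)) = 1/(965 + 303/23) = 1/(22498/23) = 23/22498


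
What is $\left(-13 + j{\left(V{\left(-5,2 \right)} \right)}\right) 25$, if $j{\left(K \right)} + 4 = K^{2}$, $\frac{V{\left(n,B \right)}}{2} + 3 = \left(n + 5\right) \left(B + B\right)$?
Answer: $475$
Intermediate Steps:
$V{\left(n,B \right)} = -6 + 4 B \left(5 + n\right)$ ($V{\left(n,B \right)} = -6 + 2 \left(n + 5\right) \left(B + B\right) = -6 + 2 \left(5 + n\right) 2 B = -6 + 2 \cdot 2 B \left(5 + n\right) = -6 + 4 B \left(5 + n\right)$)
$j{\left(K \right)} = -4 + K^{2}$
$\left(-13 + j{\left(V{\left(-5,2 \right)} \right)}\right) 25 = \left(-13 - \left(4 - \left(-6 + 20 \cdot 2 + 4 \cdot 2 \left(-5\right)\right)^{2}\right)\right) 25 = \left(-13 - \left(4 - \left(-6 + 40 - 40\right)^{2}\right)\right) 25 = \left(-13 - \left(4 - \left(-6\right)^{2}\right)\right) 25 = \left(-13 + \left(-4 + 36\right)\right) 25 = \left(-13 + 32\right) 25 = 19 \cdot 25 = 475$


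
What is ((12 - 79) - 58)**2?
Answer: 15625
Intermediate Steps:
((12 - 79) - 58)**2 = (-67 - 58)**2 = (-125)**2 = 15625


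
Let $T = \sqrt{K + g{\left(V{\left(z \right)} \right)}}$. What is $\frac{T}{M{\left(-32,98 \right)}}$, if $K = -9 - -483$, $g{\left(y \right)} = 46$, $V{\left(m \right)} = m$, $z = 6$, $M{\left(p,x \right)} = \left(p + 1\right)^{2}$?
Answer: $\frac{2 \sqrt{130}}{961} \approx 0.023729$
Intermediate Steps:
$M{\left(p,x \right)} = \left(1 + p\right)^{2}$
$K = 474$ ($K = -9 + 483 = 474$)
$T = 2 \sqrt{130}$ ($T = \sqrt{474 + 46} = \sqrt{520} = 2 \sqrt{130} \approx 22.803$)
$\frac{T}{M{\left(-32,98 \right)}} = \frac{2 \sqrt{130}}{\left(1 - 32\right)^{2}} = \frac{2 \sqrt{130}}{\left(-31\right)^{2}} = \frac{2 \sqrt{130}}{961}$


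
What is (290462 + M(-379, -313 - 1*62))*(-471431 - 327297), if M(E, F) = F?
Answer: -231700609336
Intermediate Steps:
(290462 + M(-379, -313 - 1*62))*(-471431 - 327297) = (290462 + (-313 - 1*62))*(-471431 - 327297) = (290462 + (-313 - 62))*(-798728) = (290462 - 375)*(-798728) = 290087*(-798728) = -231700609336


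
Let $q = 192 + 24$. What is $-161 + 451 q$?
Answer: $97255$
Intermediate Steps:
$q = 216$
$-161 + 451 q = -161 + 451 \cdot 216 = -161 + 97416 = 97255$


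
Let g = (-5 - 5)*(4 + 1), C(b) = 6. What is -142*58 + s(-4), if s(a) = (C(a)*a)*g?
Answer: -7036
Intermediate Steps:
g = -50 (g = -10*5 = -50)
s(a) = -300*a (s(a) = (6*a)*(-50) = -300*a)
-142*58 + s(-4) = -142*58 - 300*(-4) = -8236 + 1200 = -7036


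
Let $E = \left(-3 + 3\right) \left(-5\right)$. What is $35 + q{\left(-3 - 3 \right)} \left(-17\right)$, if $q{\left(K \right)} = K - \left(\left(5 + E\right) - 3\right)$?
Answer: $171$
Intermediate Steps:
$E = 0$ ($E = 0 \left(-5\right) = 0$)
$q{\left(K \right)} = -2 + K$ ($q{\left(K \right)} = K - \left(\left(5 + 0\right) - 3\right) = K - \left(5 - 3\right) = K - 2 = -2 + K$)
$35 + q{\left(-3 - 3 \right)} \left(-17\right) = 35 + \left(-2 - 6\right) \left(-17\right) = 35 - -136 = 35 + 136 = 171$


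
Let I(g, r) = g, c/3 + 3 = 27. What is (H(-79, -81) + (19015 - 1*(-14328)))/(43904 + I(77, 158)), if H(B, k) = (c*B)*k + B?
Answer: 493992/43981 ≈ 11.232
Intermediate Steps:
c = 72 (c = -9 + 3*27 = -9 + 81 = 72)
H(B, k) = B + 72*B*k (H(B, k) = (72*B)*k + B = 72*B*k + B = B + 72*B*k)
(H(-79, -81) + (19015 - 1*(-14328)))/(43904 + I(77, 158)) = (-79*(1 + 72*(-81)) + (19015 - 1*(-14328)))/(43904 + 77) = (-79*(1 - 5832) + (19015 + 14328))/43981 = (-79*(-5831) + 33343)*(1/43981) = (460649 + 33343)*(1/43981) = 493992*(1/43981) = 493992/43981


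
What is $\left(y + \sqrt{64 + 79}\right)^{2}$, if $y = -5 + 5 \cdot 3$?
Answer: $\left(10 + \sqrt{143}\right)^{2} \approx 482.17$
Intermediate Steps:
$y = 10$ ($y = -5 + 15 = 10$)
$\left(y + \sqrt{64 + 79}\right)^{2} = \left(10 + \sqrt{64 + 79}\right)^{2} = \left(10 + \sqrt{143}\right)^{2}$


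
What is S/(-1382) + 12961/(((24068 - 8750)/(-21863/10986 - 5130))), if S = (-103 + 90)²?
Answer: -504956760449999/116283931668 ≈ -4342.4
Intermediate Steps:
S = 169 (S = (-13)² = 169)
S/(-1382) + 12961/(((24068 - 8750)/(-21863/10986 - 5130))) = 169/(-1382) + 12961/(((24068 - 8750)/(-21863/10986 - 5130))) = 169*(-1/1382) + 12961/((15318/(-21863*1/10986 - 5130))) = -169/1382 + 12961/((15318/(-21863/10986 - 5130))) = -169/1382 + 12961/((15318/(-56380043/10986))) = -169/1382 + 12961/((15318*(-10986/56380043))) = -169/1382 + 12961/(-168283548/56380043) = -169/1382 + 12961*(-56380043/168283548) = -169/1382 - 730741737323/168283548 = -504956760449999/116283931668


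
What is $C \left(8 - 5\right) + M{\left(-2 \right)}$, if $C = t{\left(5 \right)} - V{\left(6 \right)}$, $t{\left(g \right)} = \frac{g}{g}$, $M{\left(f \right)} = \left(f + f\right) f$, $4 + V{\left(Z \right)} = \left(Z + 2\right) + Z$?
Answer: $-19$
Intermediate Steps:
$V{\left(Z \right)} = -2 + 2 Z$ ($V{\left(Z \right)} = -4 + \left(\left(Z + 2\right) + Z\right) = -4 + \left(\left(2 + Z\right) + Z\right) = -4 + \left(2 + 2 Z\right) = -2 + 2 Z$)
$M{\left(f \right)} = 2 f^{2}$ ($M{\left(f \right)} = 2 f f = 2 f^{2}$)
$t{\left(g \right)} = 1$
$C = -9$ ($C = 1 - \left(-2 + 2 \cdot 6\right) = 1 - \left(-2 + 12\right) = 1 - 10 = -9$)
$C \left(8 - 5\right) + M{\left(-2 \right)} = - 9 \left(8 - 5\right) + 2 \left(-2\right)^{2} = \left(-9\right) 3 + 2 \cdot 4 = -27 + 8 = -19$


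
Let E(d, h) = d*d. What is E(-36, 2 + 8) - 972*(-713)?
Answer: 694332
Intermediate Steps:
E(d, h) = d**2
E(-36, 2 + 8) - 972*(-713) = (-36)**2 - 972*(-713) = 1296 + 693036 = 694332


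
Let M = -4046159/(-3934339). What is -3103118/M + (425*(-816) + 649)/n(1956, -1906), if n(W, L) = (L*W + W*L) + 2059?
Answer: -7000491099086840109/2320071616759 ≈ -3.0174e+6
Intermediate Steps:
M = 4046159/3934339 (M = -4046159*(-1/3934339) = 4046159/3934339 ≈ 1.0284)
n(W, L) = 2059 + 2*L*W (n(W, L) = (L*W + L*W) + 2059 = 2*L*W + 2059 = 2059 + 2*L*W)
-3103118/M + (425*(-816) + 649)/n(1956, -1906) = -3103118/4046159/3934339 + (425*(-816) + 649)/(2059 + 2*(-1906)*1956) = -3103118*3934339/4046159 + (-346800 + 649)/(2059 - 7456272) = -12208718169002/4046159 - 346151/(-7454213) = -12208718169002/4046159 - 346151*(-1/7454213) = -12208718169002/4046159 + 26627/573401 = -7000491099086840109/2320071616759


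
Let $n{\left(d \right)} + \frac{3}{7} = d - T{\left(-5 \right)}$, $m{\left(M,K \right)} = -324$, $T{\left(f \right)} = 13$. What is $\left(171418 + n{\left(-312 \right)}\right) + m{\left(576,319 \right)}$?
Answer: $\frac{1195380}{7} \approx 1.7077 \cdot 10^{5}$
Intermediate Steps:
$n{\left(d \right)} = - \frac{94}{7} + d$ ($n{\left(d \right)} = - \frac{3}{7} + \left(d - 13\right) = - \frac{3}{7} + \left(-13 + d\right) = - \frac{94}{7} + d$)
$\left(171418 + n{\left(-312 \right)}\right) + m{\left(576,319 \right)} = \left(171418 - \frac{2278}{7}\right) - 324 = \frac{1197648}{7} - 324 = \frac{1195380}{7}$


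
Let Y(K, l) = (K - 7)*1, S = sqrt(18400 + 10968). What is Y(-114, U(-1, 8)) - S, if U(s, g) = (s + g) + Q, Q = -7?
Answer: -121 - 2*sqrt(7342) ≈ -292.37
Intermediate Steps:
S = 2*sqrt(7342) (S = sqrt(29368) = 2*sqrt(7342) ≈ 171.37)
U(s, g) = -7 + g + s (U(s, g) = (s + g) - 7 = (g + s) - 7 = -7 + g + s)
Y(K, l) = -7 + K (Y(K, l) = (-7 + K)*1 = -7 + K)
Y(-114, U(-1, 8)) - S = (-7 - 114) - 2*sqrt(7342) = -121 - 2*sqrt(7342)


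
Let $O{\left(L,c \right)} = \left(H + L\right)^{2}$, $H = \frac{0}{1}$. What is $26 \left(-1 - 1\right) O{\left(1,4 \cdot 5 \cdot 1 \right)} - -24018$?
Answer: $23966$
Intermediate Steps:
$H = 0$ ($H = 0 \cdot 1 = 0$)
$O{\left(L,c \right)} = L^{2}$ ($O{\left(L,c \right)} = \left(0 + L\right)^{2} = L^{2}$)
$26 \left(-1 - 1\right) O{\left(1,4 \cdot 5 \cdot 1 \right)} - -24018 = 26 \left(-1 - 1\right) 1^{2} - -24018 = 26 \left(-1 - 1\right) 1 + 24018 = 26 \left(-2\right) 1 + 24018 = \left(-52\right) 1 + 24018 = -52 + 24018 = 23966$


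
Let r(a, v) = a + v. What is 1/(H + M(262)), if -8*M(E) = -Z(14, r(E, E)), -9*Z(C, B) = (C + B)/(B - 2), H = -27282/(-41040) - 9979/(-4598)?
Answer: 27001755/76165009 ≈ 0.35452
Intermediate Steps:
H = 2346407/827640 (H = -27282*(-1/41040) - 9979*(-1/4598) = 4547/6840 + 9979/4598 = 2346407/827640 ≈ 2.8351)
Z(C, B) = -(B + C)/(9*(-2 + B)) (Z(C, B) = -(C + B)/(9*(B - 2)) = -(B + C)/(9*(-2 + B)))
M(E) = (-14 - 2*E)/(72*(-2 + 2*E)) (M(E) = -(-1)*(-(E + E) - 1*14)/(9*(-2 + (E + E)))/8 = -(-1)*(-2*E - 14)/(9*(-2 + 2*E))/8 = -(-1)*(-14 - 2*E)/(9*(-2 + 2*E))/8 = -(-1)*(-14 - 2*E)/(72*(-2 + 2*E)) = (-14 - 2*E)/(72*(-2 + 2*E)))
1/(H + M(262)) = 1/(2346407/827640 + (-7 - 1*262)/(72*(-1 + 262))) = 1/(2346407/827640 + (1/72)*(-7 - 262)/261) = 1/(2346407/827640 + (1/72)*(1/261)*(-269)) = 1/(2346407/827640 - 269/18792) = 1/(76165009/27001755) = 27001755/76165009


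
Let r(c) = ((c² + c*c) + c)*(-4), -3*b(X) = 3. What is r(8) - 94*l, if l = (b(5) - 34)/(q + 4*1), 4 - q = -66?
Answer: -18483/37 ≈ -499.54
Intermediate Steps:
q = 70 (q = 4 - 1*(-66) = 4 + 66 = 70)
b(X) = -1 (b(X) = -⅓*3 = -1)
r(c) = -8*c² - 4*c (r(c) = ((c² + c²) + c)*(-4) = (2*c² + c)*(-4) = (c + 2*c²)*(-4) = -8*c² - 4*c)
l = -35/74 (l = (-1 - 34)/(70 + 4*1) = -35/(70 + 4) = -35/74 ≈ -0.47297)
r(8) - 94*l = -4*8*(1 + 2*8) - 94*(-35/74) = -4*8*(1 + 16) + 1645/37 = -4*8*17 + 1645/37 = -544 + 1645/37 = -18483/37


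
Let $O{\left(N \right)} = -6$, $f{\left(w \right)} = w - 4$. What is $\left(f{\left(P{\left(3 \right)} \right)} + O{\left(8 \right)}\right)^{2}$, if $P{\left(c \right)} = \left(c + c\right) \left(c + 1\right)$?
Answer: $196$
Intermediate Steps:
$P{\left(c \right)} = 2 c \left(1 + c\right)$
$f{\left(w \right)} = -4 + w$ ($f{\left(w \right)} = w - 4 = -4 + w$)
$\left(f{\left(P{\left(3 \right)} \right)} + O{\left(8 \right)}\right)^{2} = \left(\left(-4 + 2 \cdot 3 \left(1 + 3\right)\right) - 6\right)^{2} = \left(\left(-4 + 2 \cdot 3 \cdot 4\right) - 6\right)^{2} = \left(\left(-4 + 24\right) - 6\right)^{2} = \left(20 - 6\right)^{2} = 14^{2} = 196$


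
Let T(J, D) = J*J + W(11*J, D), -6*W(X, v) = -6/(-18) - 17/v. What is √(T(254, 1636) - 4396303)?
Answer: I*√104346096501698/4908 ≈ 2081.3*I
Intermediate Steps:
W(X, v) = -1/18 + 17/(6*v) (W(X, v) = -(-6/(-18) - 17/v)/6 = -(-6*(-1/18) - 17/v)/6 = -(⅓ - 17/v)/6 = -1/18 + 17/(6*v))
T(J, D) = J² + (51 - D)/(18*D) (T(J, D) = J*J + (51 - D)/(18*D) = J² + (51 - D)/(18*D))
√(T(254, 1636) - 4396303) = √((-1/18 + 254² + (17/6)/1636) - 4396303) = √((-1/18 + 64516 + (17/6)*(1/1636)) - 4396303) = √((-1/18 + 64516 + 17/9816) - 4396303) = √(1899865583/29448 - 4396303) = √(-127562465161/29448) = I*√104346096501698/4908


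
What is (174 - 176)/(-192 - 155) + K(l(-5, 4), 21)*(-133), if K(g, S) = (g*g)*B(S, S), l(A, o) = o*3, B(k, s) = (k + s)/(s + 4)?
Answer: -279121198/8675 ≈ -32175.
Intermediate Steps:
B(k, s) = (k + s)/(4 + s)
l(A, o) = 3*o
K(g, S) = 2*S*g²/(4 + S) (K(g, S) = (g*g)*((S + S)/(4 + S)) = g²*((2*S)/(4 + S)) = g²*(2*S/(4 + S)) = 2*S*g²/(4 + S))
(174 - 176)/(-192 - 155) + K(l(-5, 4), 21)*(-133) = (174 - 176)/(-192 - 155) + (2*21*(3*4)²/(4 + 21))*(-133) = -2/(-347) + (2*21*12²/25)*(-133) = -2*(-1/347) + (2*21*144*(1/25))*(-133) = 2/347 + (6048/25)*(-133) = 2/347 - 804384/25 = -279121198/8675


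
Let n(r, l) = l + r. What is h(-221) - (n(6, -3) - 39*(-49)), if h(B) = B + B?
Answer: -2356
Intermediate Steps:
h(B) = 2*B
h(-221) - (n(6, -3) - 39*(-49)) = 2*(-221) - ((-3 + 6) - 39*(-49)) = -442 - (3 + 1911) = -442 - 1*1914 = -442 - 1914 = -2356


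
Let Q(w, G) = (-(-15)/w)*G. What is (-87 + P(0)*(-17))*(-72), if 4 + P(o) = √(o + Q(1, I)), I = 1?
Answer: 1368 + 1224*√15 ≈ 6108.5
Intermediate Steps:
Q(w, G) = 15*G/w (Q(w, G) = (15/w)*G = 15*G/w)
P(o) = -4 + √(15 + o) (P(o) = -4 + √(o + 15*1/1) = -4 + √(o + 15*1*1) = -4 + √(o + 15) = -4 + √(15 + o))
(-87 + P(0)*(-17))*(-72) = (-87 + (-4 + √(15 + 0))*(-17))*(-72) = (-87 + (-4 + √15)*(-17))*(-72) = (-87 + (68 - 17*√15))*(-72) = (-19 - 17*√15)*(-72) = 1368 + 1224*√15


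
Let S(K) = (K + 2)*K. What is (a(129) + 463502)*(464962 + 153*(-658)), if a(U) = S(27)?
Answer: 169133454080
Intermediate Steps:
S(K) = K*(2 + K) (S(K) = (2 + K)*K = K*(2 + K))
a(U) = 783 (a(U) = 27*(2 + 27) = 27*29 = 783)
(a(129) + 463502)*(464962 + 153*(-658)) = (783 + 463502)*(464962 + 153*(-658)) = 464285*(464962 - 100674) = 464285*364288 = 169133454080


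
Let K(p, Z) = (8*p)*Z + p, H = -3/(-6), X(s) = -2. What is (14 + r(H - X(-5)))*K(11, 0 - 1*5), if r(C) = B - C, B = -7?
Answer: -3861/2 ≈ -1930.5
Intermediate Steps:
H = 1/2 (H = -3*(-1/6) = 1/2 ≈ 0.50000)
K(p, Z) = p + 8*Z*p (K(p, Z) = 8*Z*p + p = p + 8*Z*p)
r(C) = -7 - C
(14 + r(H - X(-5)))*K(11, 0 - 1*5) = (14 + (-7 - (1/2 - 1*(-2))))*(11*(1 + 8*(0 - 1*5))) = (14 + (-7 - (1/2 + 2)))*(11*(1 + 8*(0 - 5))) = (14 + (-7 - 1*5/2))*(11*(1 + 8*(-5))) = (14 + (-7 - 5/2))*(11*(1 - 40)) = (14 - 19/2)*(11*(-39)) = (9/2)*(-429) = -3861/2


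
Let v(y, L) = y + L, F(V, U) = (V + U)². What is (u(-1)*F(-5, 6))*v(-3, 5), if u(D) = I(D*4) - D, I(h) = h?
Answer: -6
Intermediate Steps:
F(V, U) = (U + V)²
u(D) = 3*D (u(D) = D*4 - D = 4*D - D = 3*D)
v(y, L) = L + y
(u(-1)*F(-5, 6))*v(-3, 5) = ((3*(-1))*(6 - 5)²)*(5 - 3) = -3*1²*2 = -3*1*2 = -3*2 = -6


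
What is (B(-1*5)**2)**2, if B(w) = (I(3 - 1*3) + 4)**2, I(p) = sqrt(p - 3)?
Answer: (4 + I*sqrt(3))**8 ≈ -1.2926e+5 - 16572.0*I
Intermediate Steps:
I(p) = sqrt(-3 + p)
B(w) = (4 + I*sqrt(3))**2 (B(w) = (sqrt(-3 + (3 - 1*3)) + 4)**2 = (sqrt(-3 + (3 - 3)) + 4)**2 = (sqrt(-3 + 0) + 4)**2 = (sqrt(-3) + 4)**2 = (I*sqrt(3) + 4)**2 = (4 + I*sqrt(3))**2)
(B(-1*5)**2)**2 = (((4 + I*sqrt(3))**2)**2)**2 = ((4 + I*sqrt(3))**4)**2 = (4 + I*sqrt(3))**8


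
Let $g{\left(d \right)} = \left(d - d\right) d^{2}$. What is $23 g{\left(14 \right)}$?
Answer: $0$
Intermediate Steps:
$g{\left(d \right)} = 0$ ($g{\left(d \right)} = 0 d^{2} = 0$)
$23 g{\left(14 \right)} = 23 \cdot 0 = 0$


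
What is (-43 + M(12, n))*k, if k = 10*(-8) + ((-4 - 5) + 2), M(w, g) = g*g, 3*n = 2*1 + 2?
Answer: 10759/3 ≈ 3586.3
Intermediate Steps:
n = 4/3 (n = (2*1 + 2)/3 = (2 + 2)/3 = (⅓)*4 = 4/3 ≈ 1.3333)
M(w, g) = g²
k = -87 (k = -80 + (-9 + 2) = -80 - 7 = -87)
(-43 + M(12, n))*k = (-43 + (4/3)²)*(-87) = (-43 + 16/9)*(-87) = -371/9*(-87) = 10759/3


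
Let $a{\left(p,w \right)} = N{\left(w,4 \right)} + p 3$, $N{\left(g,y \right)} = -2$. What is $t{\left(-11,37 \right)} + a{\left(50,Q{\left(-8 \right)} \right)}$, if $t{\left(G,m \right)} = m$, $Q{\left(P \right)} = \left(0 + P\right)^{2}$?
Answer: $185$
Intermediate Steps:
$Q{\left(P \right)} = P^{2}$
$a{\left(p,w \right)} = -2 + 3 p$ ($a{\left(p,w \right)} = -2 + p 3 = -2 + 3 p$)
$t{\left(-11,37 \right)} + a{\left(50,Q{\left(-8 \right)} \right)} = 37 + \left(-2 + 3 \cdot 50\right) = 37 + \left(-2 + 150\right) = 37 + 148 = 185$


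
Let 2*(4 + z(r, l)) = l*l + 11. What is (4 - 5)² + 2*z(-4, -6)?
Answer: 40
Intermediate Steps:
z(r, l) = 3/2 + l²/2 (z(r, l) = -4 + (l*l + 11)/2 = -4 + (l² + 11)/2 = -4 + (11 + l²)/2 = -4 + (11/2 + l²/2) = 3/2 + l²/2)
(4 - 5)² + 2*z(-4, -6) = (4 - 5)² + 2*(3/2 + (½)*(-6)²) = (-1)² + 2*(3/2 + (½)*36) = 1 + 2*(3/2 + 18) = 1 + 2*(39/2) = 1 + 39 = 40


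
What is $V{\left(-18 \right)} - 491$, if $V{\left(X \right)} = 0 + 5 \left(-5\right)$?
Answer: $-516$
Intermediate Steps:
$V{\left(X \right)} = -25$ ($V{\left(X \right)} = 0 - 25 = -25$)
$V{\left(-18 \right)} - 491 = -25 - 491 = -516$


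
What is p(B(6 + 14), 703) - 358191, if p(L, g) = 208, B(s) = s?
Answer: -357983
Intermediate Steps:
p(B(6 + 14), 703) - 358191 = 208 - 358191 = -357983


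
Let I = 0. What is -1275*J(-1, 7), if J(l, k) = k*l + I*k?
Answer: 8925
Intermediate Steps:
J(l, k) = k*l (J(l, k) = k*l + 0*k = k*l + 0 = k*l)
-1275*J(-1, 7) = -8925*(-1) = -1275*(-7) = 8925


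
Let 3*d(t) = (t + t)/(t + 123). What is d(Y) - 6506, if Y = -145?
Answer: -214553/33 ≈ -6501.6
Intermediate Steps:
d(t) = 2*t/(3*(123 + t)) (d(t) = ((t + t)/(t + 123))/3 = ((2*t)/(123 + t))/3 = (2*t/(123 + t))/3 = 2*t/(3*(123 + t)))
d(Y) - 6506 = (⅔)*(-145)/(123 - 145) - 6506 = (⅔)*(-145)/(-22) - 6506 = (⅔)*(-145)*(-1/22) - 6506 = 145/33 - 6506 = -214553/33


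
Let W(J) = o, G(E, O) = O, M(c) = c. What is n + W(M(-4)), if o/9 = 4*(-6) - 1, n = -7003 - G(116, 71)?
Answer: -7299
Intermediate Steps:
n = -7074 (n = -7003 - 1*71 = -7003 - 71 = -7074)
o = -225 (o = 9*(4*(-6) - 1) = 9*(-24 - 1) = 9*(-25) = -225)
W(J) = -225
n + W(M(-4)) = -7074 - 225 = -7299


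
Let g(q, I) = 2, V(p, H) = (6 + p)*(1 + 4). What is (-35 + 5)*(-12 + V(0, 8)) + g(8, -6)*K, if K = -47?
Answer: -634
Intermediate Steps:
V(p, H) = 30 + 5*p (V(p, H) = (6 + p)*5 = 30 + 5*p)
(-35 + 5)*(-12 + V(0, 8)) + g(8, -6)*K = (-35 + 5)*(-12 + (30 + 5*0)) + 2*(-47) = -30*(-12 + (30 + 0)) - 94 = -30*(-12 + 30) - 94 = -30*18 - 94 = -540 - 94 = -634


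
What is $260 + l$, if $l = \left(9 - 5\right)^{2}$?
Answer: $276$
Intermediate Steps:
$l = 16$ ($l = 4^{2} = 16$)
$260 + l = 260 + 16 = 276$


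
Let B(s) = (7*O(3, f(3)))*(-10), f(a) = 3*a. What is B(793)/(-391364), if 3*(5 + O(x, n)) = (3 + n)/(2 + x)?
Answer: -147/195682 ≈ -0.00075122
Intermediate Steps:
O(x, n) = -5 + (3 + n)/(3*(2 + x)) (O(x, n) = -5 + ((3 + n)/(2 + x))/3 = -5 + (3 + n)/(3*(2 + x)))
B(s) = 294 (B(s) = (7*((-27 + 3*3 - 15*3)/(3*(2 + 3))))*(-10) = (7*((⅓)*(-27 + 9 - 45)/5))*(-10) = (7*((⅓)*(⅕)*(-63)))*(-10) = (7*(-21/5))*(-10) = -147/5*(-10) = 294)
B(793)/(-391364) = 294/(-391364) = 294*(-1/391364) = -147/195682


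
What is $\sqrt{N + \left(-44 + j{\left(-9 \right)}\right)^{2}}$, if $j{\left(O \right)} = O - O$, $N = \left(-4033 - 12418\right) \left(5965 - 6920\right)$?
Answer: $51 \sqrt{6041} \approx 3963.9$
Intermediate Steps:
$N = 15710705$ ($N = \left(-16451\right) \left(-955\right) = 15710705$)
$j{\left(O \right)} = 0$
$\sqrt{N + \left(-44 + j{\left(-9 \right)}\right)^{2}} = \sqrt{15710705 + \left(-44 + 0\right)^{2}} = \sqrt{15710705 + \left(-44\right)^{2}} = \sqrt{15710705 + 1936} = \sqrt{15712641} = 51 \sqrt{6041}$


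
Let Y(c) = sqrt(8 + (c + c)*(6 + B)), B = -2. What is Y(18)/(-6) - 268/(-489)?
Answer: 268/489 - sqrt(38)/3 ≈ -1.5067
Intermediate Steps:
Y(c) = sqrt(8 + 8*c) (Y(c) = sqrt(8 + (c + c)*(6 - 2)) = sqrt(8 + (2*c)*4) = sqrt(8 + 8*c))
Y(18)/(-6) - 268/(-489) = (2*sqrt(2 + 2*18))/(-6) - 268/(-489) = (2*sqrt(2 + 36))*(-1/6) - 268*(-1/489) = (2*sqrt(38))*(-1/6) + 268/489 = -sqrt(38)/3 + 268/489 = 268/489 - sqrt(38)/3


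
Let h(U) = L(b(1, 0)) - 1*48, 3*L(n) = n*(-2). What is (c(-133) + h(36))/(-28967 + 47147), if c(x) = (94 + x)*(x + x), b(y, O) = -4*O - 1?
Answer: 1549/2727 ≈ 0.56802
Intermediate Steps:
b(y, O) = -1 - 4*O
L(n) = -2*n/3 (L(n) = (n*(-2))/3 = (-2*n)/3 = -2*n/3)
c(x) = 2*x*(94 + x) (c(x) = (94 + x)*(2*x) = 2*x*(94 + x))
h(U) = -142/3 (h(U) = -2*(-1 - 4*0)/3 - 1*48 = -2*(-1 + 0)/3 - 48 = -⅔*(-1) - 48 = ⅔ - 48 = -142/3)
(c(-133) + h(36))/(-28967 + 47147) = (2*(-133)*(94 - 133) - 142/3)/(-28967 + 47147) = (2*(-133)*(-39) - 142/3)/18180 = (10374 - 142/3)*(1/18180) = (30980/3)*(1/18180) = 1549/2727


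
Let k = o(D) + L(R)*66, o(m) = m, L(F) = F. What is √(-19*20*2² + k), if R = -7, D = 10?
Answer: 2*I*√493 ≈ 44.407*I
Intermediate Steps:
k = -452 (k = 10 - 7*66 = 10 - 462 = -452)
√(-19*20*2² + k) = √(-19*20*2² - 452) = √(-380*4 - 452) = √(-1520 - 452) = √(-1972) = 2*I*√493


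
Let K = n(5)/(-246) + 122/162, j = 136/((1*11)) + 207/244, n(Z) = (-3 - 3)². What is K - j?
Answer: -112357721/8913564 ≈ -12.605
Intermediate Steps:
n(Z) = 36 (n(Z) = (-6)² = 36)
j = 35461/2684 (j = 136/11 + 207*(1/244) = 136*(1/11) + 207/244 = 136/11 + 207/244 = 35461/2684 ≈ 13.212)
K = 2015/3321 (K = 36/(-246) + 122/162 = 36*(-1/246) + 122*(1/162) = -6/41 + 61/81 = 2015/3321 ≈ 0.60674)
K - j = 2015/3321 - 1*35461/2684 = 2015/3321 - 35461/2684 = -112357721/8913564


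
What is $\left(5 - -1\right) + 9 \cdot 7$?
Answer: $69$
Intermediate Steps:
$\left(5 - -1\right) + 9 \cdot 7 = \left(5 + 1\right) + 63 = 6 + 63 = 69$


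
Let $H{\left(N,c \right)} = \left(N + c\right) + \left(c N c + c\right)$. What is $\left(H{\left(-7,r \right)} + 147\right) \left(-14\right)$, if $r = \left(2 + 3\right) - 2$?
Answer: $-1162$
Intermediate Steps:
$r = 3$ ($r = 5 - 2 = 3$)
$H{\left(N,c \right)} = N + 2 c + N c^{2}$ ($H{\left(N,c \right)} = \left(N + c\right) + \left(N c c + c\right) = \left(N + c\right) + \left(N c^{2} + c\right) = \left(N + c\right) + \left(c + N c^{2}\right) = N + 2 c + N c^{2}$)
$\left(H{\left(-7,r \right)} + 147\right) \left(-14\right) = \left(\left(-7 + 2 \cdot 3 - 7 \cdot 3^{2}\right) + 147\right) \left(-14\right) = \left(\left(-7 + 6 - 63\right) + 147\right) \left(-14\right) = \left(-64 + 147\right) \left(-14\right) = 83 \left(-14\right) = -1162$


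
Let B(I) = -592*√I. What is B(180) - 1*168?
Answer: -168 - 3552*√5 ≈ -8110.5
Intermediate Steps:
B(180) - 1*168 = -3552*√5 - 1*168 = -3552*√5 - 168 = -168 - 3552*√5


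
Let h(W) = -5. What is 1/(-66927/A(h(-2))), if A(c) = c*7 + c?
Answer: 40/66927 ≈ 0.00059767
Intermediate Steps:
A(c) = 8*c (A(c) = 7*c + c = 8*c)
1/(-66927/A(h(-2))) = 1/(-66927/(8*(-5))) = 1/(-66927/(-40)) = 1/(-66927*(-1/40)) = 1/(66927/40) = 40/66927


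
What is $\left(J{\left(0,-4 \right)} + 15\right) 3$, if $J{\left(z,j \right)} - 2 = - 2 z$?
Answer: $51$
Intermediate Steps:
$J{\left(z,j \right)} = 2 - 2 z$
$\left(J{\left(0,-4 \right)} + 15\right) 3 = \left(\left(2 - 0\right) + 15\right) 3 = \left(\left(2 + 0\right) + 15\right) 3 = \left(2 + 15\right) 3 = 17 \cdot 3 = 51$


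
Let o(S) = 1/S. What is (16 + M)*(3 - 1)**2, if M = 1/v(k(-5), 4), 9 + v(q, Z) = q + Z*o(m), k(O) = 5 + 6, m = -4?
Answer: 68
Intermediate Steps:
k(O) = 11
v(q, Z) = -9 + q - Z/4 (v(q, Z) = -9 + (q + Z/(-4)) = -9 + (q + Z*(-1/4)) = -9 + (q - Z/4) = -9 + q - Z/4)
M = 1 (M = 1/(-9 + 11 - 1/4*4) = 1/(-9 + 11 - 1) = 1/1 = 1)
(16 + M)*(3 - 1)**2 = (16 + 1)*(3 - 1)**2 = 17*2**2 = 17*4 = 68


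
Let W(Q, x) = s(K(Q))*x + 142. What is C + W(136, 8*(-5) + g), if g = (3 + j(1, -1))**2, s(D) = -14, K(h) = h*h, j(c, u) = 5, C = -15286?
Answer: -15480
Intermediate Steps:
K(h) = h**2
g = 64 (g = (3 + 5)**2 = 8**2 = 64)
W(Q, x) = 142 - 14*x (W(Q, x) = -14*x + 142 = 142 - 14*x)
C + W(136, 8*(-5) + g) = -15286 + (142 - 14*(8*(-5) + 64)) = -15286 + (142 - 14*(-40 + 64)) = -15286 + (142 - 14*24) = -15286 + (142 - 336) = -15286 - 194 = -15480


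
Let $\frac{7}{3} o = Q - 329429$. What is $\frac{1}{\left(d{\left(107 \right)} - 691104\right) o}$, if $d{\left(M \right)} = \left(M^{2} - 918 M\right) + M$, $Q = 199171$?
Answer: $\frac{7}{303933857076} \approx 2.3031 \cdot 10^{-11}$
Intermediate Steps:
$d{\left(M \right)} = M^{2} - 917 M$
$o = - \frac{390774}{7}$ ($o = \frac{3 \left(199171 - 329429\right)}{7} = \frac{3}{7} \left(-130258\right) = - \frac{390774}{7} \approx -55825.0$)
$\frac{1}{\left(d{\left(107 \right)} - 691104\right) o} = \frac{1}{\left(107 \left(-917 + 107\right) - 691104\right) \left(- \frac{390774}{7}\right)} = \frac{1}{107 \left(-810\right) - 691104} \left(- \frac{7}{390774}\right) = \frac{1}{-86670 - 691104} \left(- \frac{7}{390774}\right) = \frac{1}{-777774} \left(- \frac{7}{390774}\right) = \left(- \frac{1}{777774}\right) \left(- \frac{7}{390774}\right) = \frac{7}{303933857076}$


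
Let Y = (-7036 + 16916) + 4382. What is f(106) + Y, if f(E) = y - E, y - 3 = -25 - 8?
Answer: 14126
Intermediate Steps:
y = -30 (y = 3 + (-25 - 8) = 3 - 33 = -30)
f(E) = -30 - E
Y = 14262 (Y = 9880 + 4382 = 14262)
f(106) + Y = (-30 - 1*106) + 14262 = (-30 - 106) + 14262 = -136 + 14262 = 14126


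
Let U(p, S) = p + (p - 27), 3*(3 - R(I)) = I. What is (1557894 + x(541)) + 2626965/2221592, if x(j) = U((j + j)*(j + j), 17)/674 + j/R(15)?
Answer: 1168757842896565/748676504 ≈ 1.5611e+6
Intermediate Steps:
R(I) = 3 - I/3
U(p, S) = -27 + 2*p (U(p, S) = p + (-27 + p) = -27 + 2*p)
x(j) = -27/674 - j/2 + 4*j**2/337 (x(j) = (-27 + 2*((j + j)*(j + j)))/674 + j/(3 - 1/3*15) = (-27 + 2*((2*j)*(2*j)))*(1/674) + j/(3 - 5) = (-27 + 2*(4*j**2))*(1/674) + j/(-2) = (-27 + 8*j**2)*(1/674) + j*(-1/2) = (-27/674 + 4*j**2/337) - j/2 = -27/674 - j/2 + 4*j**2/337)
(1557894 + x(541)) + 2626965/2221592 = (1557894 + (-27/674 - 1/2*541 + (4/337)*541**2)) + 2626965/2221592 = (1557894 + (-27/674 - 541/2 + (4/337)*292681)) + 2626965*(1/2221592) = (1557894 + (-27/674 - 541/2 + 1170724/337)) + 2626965/2221592 = (1557894 + 1079552/337) + 2626965/2221592 = 526089830/337 + 2626965/2221592 = 1168757842896565/748676504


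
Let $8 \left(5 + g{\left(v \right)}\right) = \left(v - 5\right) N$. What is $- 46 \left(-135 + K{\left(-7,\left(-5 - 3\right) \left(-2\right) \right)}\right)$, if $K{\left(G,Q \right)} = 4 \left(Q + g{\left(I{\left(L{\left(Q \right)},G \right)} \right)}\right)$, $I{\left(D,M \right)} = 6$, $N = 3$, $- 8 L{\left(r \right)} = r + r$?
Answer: $4117$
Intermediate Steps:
$L{\left(r \right)} = - \frac{r}{4}$ ($L{\left(r \right)} = - \frac{r + r}{8} = - \frac{2 r}{8} = - \frac{r}{4}$)
$g{\left(v \right)} = - \frac{55}{8} + \frac{3 v}{8}$ ($g{\left(v \right)} = -5 + \frac{\left(v - 5\right) 3}{8} = -5 + \frac{\left(-5 + v\right) 3}{8} = -5 + \frac{-15 + 3 v}{8} = -5 + \left(- \frac{15}{8} + \frac{3 v}{8}\right) = - \frac{55}{8} + \frac{3 v}{8}$)
$K{\left(G,Q \right)} = - \frac{37}{2} + 4 Q$ ($K{\left(G,Q \right)} = 4 \left(Q + \left(- \frac{55}{8} + \frac{3}{8} \cdot 6\right)\right) = 4 \left(Q + \left(- \frac{55}{8} + \frac{9}{4}\right)\right) = 4 \left(Q - \frac{37}{8}\right) = 4 \left(- \frac{37}{8} + Q\right) = - \frac{37}{2} + 4 Q$)
$- 46 \left(-135 + K{\left(-7,\left(-5 - 3\right) \left(-2\right) \right)}\right) = - 46 \left(-135 - \left(\frac{37}{2} - 4 \left(-5 - 3\right) \left(-2\right)\right)\right) = - 46 \left(-135 - \left(\frac{37}{2} - 4 \left(\left(-8\right) \left(-2\right)\right)\right)\right) = - 46 \left(-135 + \left(- \frac{37}{2} + 4 \cdot 16\right)\right) = - 46 \left(-135 + \left(- \frac{37}{2} + 64\right)\right) = - 46 \left(-135 + \frac{91}{2}\right) = \left(-46\right) \left(- \frac{179}{2}\right) = 4117$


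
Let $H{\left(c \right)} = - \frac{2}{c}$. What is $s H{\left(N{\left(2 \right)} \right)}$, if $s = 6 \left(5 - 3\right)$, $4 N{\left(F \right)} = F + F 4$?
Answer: $- \frac{48}{5} \approx -9.6$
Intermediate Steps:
$N{\left(F \right)} = \frac{5 F}{4}$ ($N{\left(F \right)} = \frac{F + F 4}{4} = \frac{F + 4 F}{4} = \frac{5 F}{4}$)
$s = 12$ ($s = 6 \cdot 2 = 12$)
$s H{\left(N{\left(2 \right)} \right)} = 12 \left(- \frac{2}{\frac{5}{4} \cdot 2}\right) = 12 \left(- \frac{2}{\frac{5}{2}}\right) = 12 \left(\left(-2\right) \frac{2}{5}\right) = 12 \left(- \frac{4}{5}\right) = - \frac{48}{5}$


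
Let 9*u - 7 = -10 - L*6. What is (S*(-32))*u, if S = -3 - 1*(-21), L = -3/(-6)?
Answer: 384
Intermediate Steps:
L = ½ (L = -3*(-⅙) = ½ ≈ 0.50000)
S = 18 (S = -3 + 21 = 18)
u = -⅔ (u = 7/9 + (-10 - 6/2)/9 = 7/9 + (-10 - 1*3)/9 = 7/9 + (-10 - 3)/9 = 7/9 + (⅑)*(-13) = 7/9 - 13/9 = -⅔ ≈ -0.66667)
(S*(-32))*u = (18*(-32))*(-⅔) = -576*(-⅔) = 384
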